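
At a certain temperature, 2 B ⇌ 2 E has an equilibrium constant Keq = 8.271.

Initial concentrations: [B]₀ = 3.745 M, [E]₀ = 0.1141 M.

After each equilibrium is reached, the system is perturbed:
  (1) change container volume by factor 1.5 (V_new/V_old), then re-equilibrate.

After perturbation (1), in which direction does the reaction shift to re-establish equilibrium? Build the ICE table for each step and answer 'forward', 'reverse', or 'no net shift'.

Q₀ = 9.2826e-04 vs Keq = 8.271 ⇒ Q<K, forward
Step 1:
                   B          E
  init         3.745     0.1141
  Δ           -2.749      2.749
  eq          0.9957      2.863
  solve Keq expr → x = 1.375; check Q = 8.271
Then change container volume by factor 1.5 (V_new/V_old).
Step 2:
                   B          E
  init        0.6638      1.909
  Δ                0          0
  eq          0.6638      1.909
  solve Keq expr → x = 0; check Q = 8.271

Direction: no net shift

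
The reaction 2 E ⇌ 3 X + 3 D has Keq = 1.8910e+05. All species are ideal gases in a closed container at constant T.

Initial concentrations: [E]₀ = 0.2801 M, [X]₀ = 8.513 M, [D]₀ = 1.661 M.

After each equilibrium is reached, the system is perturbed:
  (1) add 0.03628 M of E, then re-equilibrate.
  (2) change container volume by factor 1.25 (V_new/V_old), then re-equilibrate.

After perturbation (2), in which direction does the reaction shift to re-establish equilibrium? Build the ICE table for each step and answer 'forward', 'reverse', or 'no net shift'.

Q₀ = 3.6036e+04 vs Keq = 1.8910e+05 ⇒ Q<K, forward
Step 1:
                  E         X         D
  Initial    0.2801     8.513     1.661
  Change    -0.1306    0.1958    0.1958
  Equil      0.1495     8.709     1.857
  solve Keq expr → x = 0.06528; check Q = 1.8910e+05
Then add 0.03628 M of E.
Step 2:
                  E         X         D
  Initial    0.1858     8.709     1.857
  Change   -0.02968   0.04452   0.04452
  Equil      0.1561     8.753     1.901
  solve Keq expr → x = 0.01484; check Q = 1.8910e+05
Then change container volume by factor 1.25 (V_new/V_old).
Step 3:
                  E         X         D
  Initial    0.1249     7.003     1.521
  Change   -0.03922   0.05883   0.05883
  Equil     0.08569     7.062      1.58
  solve Keq expr → x = 0.01961; check Q = 1.8910e+05

Direction: forward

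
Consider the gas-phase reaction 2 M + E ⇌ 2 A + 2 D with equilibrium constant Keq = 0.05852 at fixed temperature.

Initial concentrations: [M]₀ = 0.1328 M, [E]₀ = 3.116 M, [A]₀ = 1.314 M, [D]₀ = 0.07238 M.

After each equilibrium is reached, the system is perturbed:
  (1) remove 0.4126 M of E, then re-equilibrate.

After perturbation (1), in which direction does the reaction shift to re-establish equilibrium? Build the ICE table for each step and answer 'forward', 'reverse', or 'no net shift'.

Q₀ = 0.1646 vs Keq = 0.05852 ⇒ Q>K, reverse
Step 1:
                   M          E          A          D
  init        0.1328      3.116      1.314    0.07238
  Δ          0.02136    0.01068   -0.02136   -0.02136
  eq          0.1542      3.127      1.293    0.05102
  solve Keq expr → x = -0.01068; check Q = 0.05852
Then remove 0.4126 M of E.
Step 2:
                   M          E          A          D
  init        0.1542      2.714      1.293    0.05102
  Δ         0.002581   0.001291  -0.002581  -0.002581
  eq          0.1567      2.715       1.29    0.04843
  solve Keq expr → x = -0.001291; check Q = 0.05852

Direction: reverse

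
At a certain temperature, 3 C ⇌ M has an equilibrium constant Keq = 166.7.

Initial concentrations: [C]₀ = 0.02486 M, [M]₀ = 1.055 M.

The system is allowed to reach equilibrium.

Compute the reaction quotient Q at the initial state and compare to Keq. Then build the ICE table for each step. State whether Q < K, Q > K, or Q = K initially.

Q₀ = 6.8667e+04 vs Keq = 166.7 ⇒ Q>K, reverse
Step 1:
                   C          M
  init       0.02486      1.055
  Δ            0.157   -0.05233
  eq          0.1819      1.003
  solve Keq expr → x = -0.05233; check Q = 166.7

Q₀ = 6.8667e+04; Q > K (proceeds reverse)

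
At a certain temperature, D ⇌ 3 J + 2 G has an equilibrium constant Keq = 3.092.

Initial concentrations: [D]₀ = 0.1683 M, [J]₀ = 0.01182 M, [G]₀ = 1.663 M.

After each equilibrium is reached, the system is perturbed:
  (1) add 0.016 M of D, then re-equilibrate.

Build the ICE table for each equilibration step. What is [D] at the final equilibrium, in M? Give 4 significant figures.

Q₀ = 2.7136e-05 vs Keq = 3.092 ⇒ Q<K, forward
Step 1:
                   D          J          G
  Initial     0.1683    0.01182      1.663
  Change     -0.1153     0.3458     0.2305
  Equil      0.05303     0.3576      1.894
  solve Keq expr → x = 0.1153; check Q = 3.092
Then add 0.016 M of D.
Step 2:
                   D          J          G
  Initial    0.06903     0.3576      1.894
  Change   -0.006305    0.01891    0.01261
  Equil      0.06273     0.3765      1.906
  solve Keq expr → x = 0.006305; check Q = 3.092

[D]_eq = 0.06273 M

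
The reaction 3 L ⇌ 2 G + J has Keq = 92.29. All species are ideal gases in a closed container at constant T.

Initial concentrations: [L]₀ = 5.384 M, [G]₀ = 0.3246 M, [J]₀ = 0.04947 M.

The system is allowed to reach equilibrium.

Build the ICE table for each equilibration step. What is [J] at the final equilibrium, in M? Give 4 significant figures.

[J]_eq = 1.643 M

Q₀ = 3.3398e-05 vs Keq = 92.29 ⇒ Q<K, forward
Step 1:
                  L         G         J
  I           5.384    0.3246   0.04947
  C          -4.781     3.187     1.594
  E          0.6033     3.512     1.643
  solve Keq expr → x = 1.594; check Q = 92.29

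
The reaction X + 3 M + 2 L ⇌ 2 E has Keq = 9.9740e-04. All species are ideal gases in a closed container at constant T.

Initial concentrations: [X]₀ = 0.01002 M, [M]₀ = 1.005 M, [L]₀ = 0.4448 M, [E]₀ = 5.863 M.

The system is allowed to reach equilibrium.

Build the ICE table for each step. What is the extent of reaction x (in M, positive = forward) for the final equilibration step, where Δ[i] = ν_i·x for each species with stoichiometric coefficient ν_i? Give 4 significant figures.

x = -1.712 M

Q₀ = 1.7082e+04 vs Keq = 9.9740e-04 ⇒ Q>K, reverse
Step 1:
                  X         M         L         E
  I         0.01002     1.005    0.4448     5.863
  C           1.712     5.135     3.424    -3.424
  E           1.722      6.14     3.868     2.439
  solve Keq expr → x = -1.712; check Q = 9.9740e-04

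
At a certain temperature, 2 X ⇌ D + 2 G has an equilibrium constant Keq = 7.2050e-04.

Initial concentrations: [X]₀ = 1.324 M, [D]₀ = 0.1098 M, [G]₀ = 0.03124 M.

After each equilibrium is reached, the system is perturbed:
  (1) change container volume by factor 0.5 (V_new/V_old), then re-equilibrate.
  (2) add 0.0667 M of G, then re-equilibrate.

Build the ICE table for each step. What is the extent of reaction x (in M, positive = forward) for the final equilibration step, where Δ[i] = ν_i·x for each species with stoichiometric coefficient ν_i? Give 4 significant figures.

Q₀ = 6.1129e-05 vs Keq = 7.2050e-04 ⇒ Q<K, forward
Step 1:
                  X         D         G
  Initial     1.324    0.1098   0.03124
  Change    -0.0596    0.0298    0.0596
  Equil       1.264    0.1396   0.09084
  solve Keq expr → x = 0.0298; check Q = 7.2050e-04
Then change container volume by factor 0.5 (V_new/V_old).
Step 2:
                  X         D         G
  Initial     2.529    0.2792    0.1817
  Change    0.04527  -0.02263  -0.04527
  Equil       2.574    0.2566    0.1364
  solve Keq expr → x = -0.02263; check Q = 7.2050e-04
Then add 0.0667 M of G.
Step 3:
                  X         D         G
  Initial     2.574    0.2566    0.2031
  Change    0.05554  -0.02777  -0.05554
  Equil        2.63    0.2288    0.1476
  solve Keq expr → x = -0.02777; check Q = 7.2050e-04

x = -0.02777 M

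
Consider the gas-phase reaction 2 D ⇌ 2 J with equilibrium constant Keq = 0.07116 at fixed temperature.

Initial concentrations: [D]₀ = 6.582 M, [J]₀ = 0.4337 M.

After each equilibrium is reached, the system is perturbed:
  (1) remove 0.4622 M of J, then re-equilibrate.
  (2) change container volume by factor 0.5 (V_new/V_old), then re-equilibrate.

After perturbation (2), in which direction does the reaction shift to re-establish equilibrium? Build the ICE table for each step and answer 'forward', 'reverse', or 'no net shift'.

Direction: no net shift

Q₀ = 0.004342 vs Keq = 0.07116 ⇒ Q<K, forward
Step 1:
                  D         J
  Initial     6.582    0.4337
  Change     -1.044     1.044
  Equil       5.538     1.477
  solve Keq expr → x = 0.5218; check Q = 0.07116
Then remove 0.4622 M of J.
Step 2:
                  D         J
  Initial     5.538     1.015
  Change    -0.3649    0.3649
  Equil       5.173      1.38
  solve Keq expr → x = 0.1824; check Q = 0.07116
Then change container volume by factor 0.5 (V_new/V_old).
Step 3:
                  D         J
  Initial     10.35      2.76
  Change          0         0
  Equil       10.35      2.76
  solve Keq expr → x = 0; check Q = 0.07116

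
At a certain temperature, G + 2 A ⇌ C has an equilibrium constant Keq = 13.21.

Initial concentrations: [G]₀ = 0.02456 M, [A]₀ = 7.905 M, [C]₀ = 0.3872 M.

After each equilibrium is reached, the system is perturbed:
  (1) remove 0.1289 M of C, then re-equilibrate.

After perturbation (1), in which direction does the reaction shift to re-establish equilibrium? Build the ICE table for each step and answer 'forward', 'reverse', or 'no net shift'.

Direction: forward

Q₀ = 0.2523 vs Keq = 13.21 ⇒ Q<K, forward
Step 1:
                   G          A          C
  Initial    0.02456      7.905     0.3872
  Change    -0.02406   -0.04811    0.02406
  Equil   5.0432e-04      7.857     0.4113
  solve Keq expr → x = 0.02406; check Q = 13.21
Then remove 0.1289 M of C.
Step 2:
                   G          A          C
  Initial 5.0432e-04      7.857     0.2824
  Change  -1.5785e-04 -3.1570e-04 1.5785e-04
  Equil   3.4647e-04      7.857     0.2825
  solve Keq expr → x = 1.5785e-04; check Q = 13.21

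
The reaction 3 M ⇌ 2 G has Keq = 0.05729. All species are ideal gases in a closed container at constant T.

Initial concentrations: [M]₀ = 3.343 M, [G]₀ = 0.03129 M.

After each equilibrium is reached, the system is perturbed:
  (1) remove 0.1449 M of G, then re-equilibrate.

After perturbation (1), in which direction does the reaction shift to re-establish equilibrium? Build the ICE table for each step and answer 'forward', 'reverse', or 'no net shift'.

Direction: forward

Q₀ = 2.6206e-05 vs Keq = 0.05729 ⇒ Q<K, forward
Step 1:
                    M           G
  Initial       3.343     0.03129
  Change       -1.133      0.7552
  Equil          2.21      0.7865
  solve Keq expr → x = 0.3776; check Q = 0.05729
Then remove 0.1449 M of G.
Step 2:
                    M           G
  Initial        2.21      0.6416
  Change      -0.1215     0.08097
  Equil         2.089      0.7226
  solve Keq expr → x = 0.04049; check Q = 0.05729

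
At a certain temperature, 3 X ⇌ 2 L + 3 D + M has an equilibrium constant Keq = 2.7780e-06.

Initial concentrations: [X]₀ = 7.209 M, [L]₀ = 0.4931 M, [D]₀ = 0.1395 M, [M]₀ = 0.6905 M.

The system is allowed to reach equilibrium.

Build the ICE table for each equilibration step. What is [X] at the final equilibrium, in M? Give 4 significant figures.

Q₀ = 1.2166e-06 vs Keq = 2.7780e-06 ⇒ Q<K, forward
Step 1:
                  X         L         D         M
  I           7.209    0.4931    0.1395    0.6905
  C        -0.03647   0.02431   0.03647   0.01216
  E           7.173    0.5174     0.176    0.7027
  solve Keq expr → x = 0.01216; check Q = 2.7780e-06

[X]_eq = 7.173 M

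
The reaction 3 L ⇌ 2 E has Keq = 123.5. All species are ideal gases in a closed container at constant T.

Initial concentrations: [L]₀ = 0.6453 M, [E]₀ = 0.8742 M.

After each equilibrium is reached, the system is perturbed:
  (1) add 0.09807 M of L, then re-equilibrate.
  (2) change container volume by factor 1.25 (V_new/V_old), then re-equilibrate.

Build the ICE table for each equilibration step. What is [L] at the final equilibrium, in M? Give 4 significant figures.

[L]_eq = 0.1961 M

Q₀ = 2.844 vs Keq = 123.5 ⇒ Q<K, forward
Step 1:
                    L           E
  I            0.6453      0.8742
  C            -0.424      0.2827
  E            0.2213       1.157
  solve Keq expr → x = 0.1413; check Q = 123.5
Then add 0.09807 M of L.
Step 2:
                    L           E
  I            0.3194       1.157
  C          -0.09045      0.0603
  E            0.2289       1.217
  solve Keq expr → x = 0.03015; check Q = 123.5
Then change container volume by factor 1.25 (V_new/V_old).
Step 3:
                    L           E
  I            0.1831      0.9737
  C           0.01297   -0.008648
  E            0.1961      0.9651
  solve Keq expr → x = -0.004324; check Q = 123.5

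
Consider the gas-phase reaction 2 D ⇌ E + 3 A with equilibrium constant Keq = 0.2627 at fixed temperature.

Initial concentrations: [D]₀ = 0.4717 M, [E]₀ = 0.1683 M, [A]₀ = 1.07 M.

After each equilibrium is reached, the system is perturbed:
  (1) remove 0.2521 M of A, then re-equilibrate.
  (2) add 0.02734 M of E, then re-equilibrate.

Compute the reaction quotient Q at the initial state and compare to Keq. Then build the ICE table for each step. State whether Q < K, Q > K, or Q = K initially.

Q₀ = 0.9266 vs Keq = 0.2627 ⇒ Q>K, reverse
Step 1:
                  D         E         A
  Initial    0.4717    0.1683      1.07
  Change     0.1056  -0.05278   -0.1583
  Equil      0.5773    0.1155    0.9117
  solve Keq expr → x = -0.05278; check Q = 0.2627
Then remove 0.2521 M of A.
Step 2:
                  D         E         A
  Initial    0.5773    0.1155    0.6596
  Change   -0.07036   0.03518    0.1055
  Equil      0.5069    0.1507    0.7651
  solve Keq expr → x = 0.03518; check Q = 0.2627
Then add 0.02734 M of E.
Step 3:
                  D         E         A
  Initial    0.5069     0.178    0.7651
  Change    0.01311 -0.006556  -0.01967
  Equil        0.52    0.1715    0.7454
  solve Keq expr → x = -0.006556; check Q = 0.2627

Q₀ = 0.9266; Q > K (proceeds reverse)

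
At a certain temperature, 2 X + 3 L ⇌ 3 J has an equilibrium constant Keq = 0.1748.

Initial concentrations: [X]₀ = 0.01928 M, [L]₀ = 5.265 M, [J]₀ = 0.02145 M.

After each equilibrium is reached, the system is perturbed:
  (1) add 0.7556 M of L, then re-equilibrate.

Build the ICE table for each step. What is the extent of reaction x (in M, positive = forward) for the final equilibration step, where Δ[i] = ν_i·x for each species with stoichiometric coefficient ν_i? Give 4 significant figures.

Q₀ = 1.8192e-04 vs Keq = 0.1748 ⇒ Q<K, forward
Step 1:
                   X          L          J
  init       0.01928      5.265    0.02145
  Δ         -0.01723   -0.02584    0.02584
  eq        0.002051      5.239    0.04729
  solve Keq expr → x = 0.008614; check Q = 0.1748
Then add 0.7556 M of L.
Step 2:
                   X          L          J
  init      0.002051      5.995    0.04729
  Δ       -3.4735e-04 -5.2102e-04 5.2102e-04
  eq        0.001704      5.994    0.04781
  solve Keq expr → x = 1.7367e-04; check Q = 0.1748

x = 1.7367e-04 M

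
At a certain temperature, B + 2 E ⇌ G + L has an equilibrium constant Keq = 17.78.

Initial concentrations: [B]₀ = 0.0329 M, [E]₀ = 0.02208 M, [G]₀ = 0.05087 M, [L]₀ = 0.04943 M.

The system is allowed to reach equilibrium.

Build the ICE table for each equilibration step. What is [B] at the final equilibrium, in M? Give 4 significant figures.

[B]_eq = 0.04396 M

Q₀ = 156.8 vs Keq = 17.78 ⇒ Q>K, reverse
Step 1:
                    B           E           G           L
  init         0.0329     0.02208     0.05087     0.04943
  Δ           0.01106     0.02212    -0.01106    -0.01106
  eq          0.04396      0.0442     0.03981     0.03837
  solve Keq expr → x = -0.01106; check Q = 17.78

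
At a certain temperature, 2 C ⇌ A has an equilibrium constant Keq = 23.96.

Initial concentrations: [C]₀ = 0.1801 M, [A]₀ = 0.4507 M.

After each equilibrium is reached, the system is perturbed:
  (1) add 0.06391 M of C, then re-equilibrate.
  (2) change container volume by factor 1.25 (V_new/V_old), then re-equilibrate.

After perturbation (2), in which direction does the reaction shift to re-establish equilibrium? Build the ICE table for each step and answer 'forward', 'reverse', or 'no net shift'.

Direction: reverse

Q₀ = 13.9 vs Keq = 23.96 ⇒ Q<K, forward
Step 1:
                    C           A
  I            0.1801      0.4507
  C          -0.03994     0.01997
  E            0.1402      0.4707
  solve Keq expr → x = 0.01997; check Q = 23.96
Then add 0.06391 M of C.
Step 2:
                    C           A
  I            0.2041      0.4707
  C          -0.05955     0.02977
  E            0.1445      0.5004
  solve Keq expr → x = 0.02977; check Q = 23.96
Then change container volume by factor 1.25 (V_new/V_old).
Step 3:
                    C           A
  I            0.1156      0.4004
  C           0.01262   -0.006312
  E            0.1282       0.394
  solve Keq expr → x = -0.006312; check Q = 23.96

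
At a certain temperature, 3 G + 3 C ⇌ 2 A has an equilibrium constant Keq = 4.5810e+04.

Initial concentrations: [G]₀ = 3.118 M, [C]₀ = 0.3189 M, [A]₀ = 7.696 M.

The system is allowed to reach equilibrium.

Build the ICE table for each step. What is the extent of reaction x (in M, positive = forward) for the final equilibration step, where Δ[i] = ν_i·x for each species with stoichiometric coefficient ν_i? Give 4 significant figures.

Q₀ = 60.25 vs Keq = 4.5810e+04 ⇒ Q<K, forward
Step 1:
                   G          C          A
  I            3.118     0.3189      7.696
  C          -0.2799    -0.2799     0.1866
  E            2.838      0.039      7.883
  solve Keq expr → x = 0.0933; check Q = 4.5810e+04

x = 0.0933 M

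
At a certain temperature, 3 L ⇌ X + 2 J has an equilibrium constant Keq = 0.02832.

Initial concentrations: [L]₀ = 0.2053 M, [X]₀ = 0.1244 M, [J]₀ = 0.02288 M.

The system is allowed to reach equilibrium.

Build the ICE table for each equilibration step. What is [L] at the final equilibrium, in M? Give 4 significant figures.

[L]_eq = 0.1844 M

Q₀ = 0.007526 vs Keq = 0.02832 ⇒ Q<K, forward
Step 1:
                  L         X         J
  init       0.2053    0.1244   0.02288
  Δ        -0.02085  0.006951    0.0139
  eq         0.1844    0.1314   0.03678
  solve Keq expr → x = 0.006951; check Q = 0.02832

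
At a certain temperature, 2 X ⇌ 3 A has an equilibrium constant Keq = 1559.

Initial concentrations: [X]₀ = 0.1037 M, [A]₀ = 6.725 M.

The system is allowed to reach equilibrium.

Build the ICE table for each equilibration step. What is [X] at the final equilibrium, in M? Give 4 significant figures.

[X]_eq = 0.3988 M

Q₀ = 2.8283e+04 vs Keq = 1559 ⇒ Q>K, reverse
Step 1:
                   X          A
  I           0.1037      6.725
  C           0.2951    -0.4427
  E           0.3988      6.282
  solve Keq expr → x = -0.1476; check Q = 1559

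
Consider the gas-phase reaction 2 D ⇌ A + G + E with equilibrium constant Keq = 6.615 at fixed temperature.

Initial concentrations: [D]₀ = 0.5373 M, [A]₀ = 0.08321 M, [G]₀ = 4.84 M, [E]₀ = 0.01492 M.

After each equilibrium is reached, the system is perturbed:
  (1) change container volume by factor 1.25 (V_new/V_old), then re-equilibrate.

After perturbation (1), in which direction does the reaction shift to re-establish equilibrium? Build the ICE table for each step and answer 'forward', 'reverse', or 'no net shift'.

Direction: forward

Q₀ = 0.02081 vs Keq = 6.615 ⇒ Q<K, forward
Step 1:
                  D         A         G         E
  I          0.5373   0.08321      4.84   0.01492
  C         -0.3462    0.1731    0.1731    0.1731
  E          0.1911    0.2563     5.013     0.188
  solve Keq expr → x = 0.1731; check Q = 6.615
Then change container volume by factor 1.25 (V_new/V_old).
Step 2:
                  D         A         G         E
  I          0.1529     0.205      4.01    0.1504
  C        -0.01151  0.005753  0.005753  0.005753
  E          0.1414    0.2108     4.016    0.1562
  solve Keq expr → x = 0.005753; check Q = 6.615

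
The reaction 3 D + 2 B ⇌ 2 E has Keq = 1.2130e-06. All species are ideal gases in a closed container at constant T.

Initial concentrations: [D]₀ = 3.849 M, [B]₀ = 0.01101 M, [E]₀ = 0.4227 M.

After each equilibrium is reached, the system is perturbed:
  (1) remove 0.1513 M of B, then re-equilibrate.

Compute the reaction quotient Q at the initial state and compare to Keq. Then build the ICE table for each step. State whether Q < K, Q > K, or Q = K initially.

Q₀ = 25.85 vs Keq = 1.2130e-06 ⇒ Q>K, reverse
Step 1:
                  D         B         E
  init        3.849   0.01101    0.4227
  Δ          0.6273    0.4182   -0.4182
  eq          4.476    0.4292  0.004477
  solve Keq expr → x = -0.2091; check Q = 1.2130e-06
Then remove 0.1513 M of B.
Step 2:
                  D         B         E
  init        4.476    0.2779  0.004477
  Δ        0.002339   0.00156  -0.00156
  eq          4.479    0.2795  0.002918
  solve Keq expr → x = -7.7981e-04; check Q = 1.2130e-06

Q₀ = 25.85; Q > K (proceeds reverse)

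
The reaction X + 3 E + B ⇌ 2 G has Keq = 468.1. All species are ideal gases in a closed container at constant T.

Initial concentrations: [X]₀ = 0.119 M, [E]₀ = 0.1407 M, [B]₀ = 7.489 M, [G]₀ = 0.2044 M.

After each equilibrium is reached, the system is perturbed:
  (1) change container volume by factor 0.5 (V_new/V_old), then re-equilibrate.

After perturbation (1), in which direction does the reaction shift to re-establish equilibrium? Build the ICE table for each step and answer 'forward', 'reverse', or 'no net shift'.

Direction: forward

Q₀ = 16.83 vs Keq = 468.1 ⇒ Q<K, forward
Step 1:
                   X          E          B          G
  init         0.119     0.1407      7.489     0.2044
  Δ         -0.02713    -0.0814   -0.02713    0.05427
  eq         0.09187     0.0593      7.462     0.2587
  solve Keq expr → x = 0.02713; check Q = 468.1
Then change container volume by factor 0.5 (V_new/V_old).
Step 2:
                   X          E          B          G
  init        0.1837     0.1186      14.92     0.5173
  Δ         -0.01812   -0.05435   -0.01812    0.03623
  eq          0.1656    0.06425      14.91     0.5536
  solve Keq expr → x = 0.01812; check Q = 468.1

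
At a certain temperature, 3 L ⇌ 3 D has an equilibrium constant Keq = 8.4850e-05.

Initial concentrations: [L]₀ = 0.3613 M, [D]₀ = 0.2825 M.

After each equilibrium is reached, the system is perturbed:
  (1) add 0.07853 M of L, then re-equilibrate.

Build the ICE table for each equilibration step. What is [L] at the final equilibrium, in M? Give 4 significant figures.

[L]_eq = 0.6919 M

Q₀ = 0.478 vs Keq = 8.4850e-05 ⇒ Q>K, reverse
Step 1:
                   L          D
  I           0.3613     0.2825
  C           0.2554    -0.2554
  E           0.6167     0.0271
  solve Keq expr → x = -0.08513; check Q = 8.4850e-05
Then add 0.07853 M of L.
Step 2:
                   L          D
  I           0.6952     0.0271
  C        -0.003306   0.003306
  E           0.6919     0.0304
  solve Keq expr → x = 0.001102; check Q = 8.4850e-05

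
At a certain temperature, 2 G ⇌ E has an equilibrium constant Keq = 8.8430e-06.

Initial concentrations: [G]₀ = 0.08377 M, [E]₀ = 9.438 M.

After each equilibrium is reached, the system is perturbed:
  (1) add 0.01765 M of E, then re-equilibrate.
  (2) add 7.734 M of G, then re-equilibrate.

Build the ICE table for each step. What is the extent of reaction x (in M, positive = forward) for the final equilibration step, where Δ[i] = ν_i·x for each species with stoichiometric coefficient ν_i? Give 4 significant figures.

Q₀ = 1345 vs Keq = 8.8430e-06 ⇒ Q>K, reverse
Step 1:
                   G          E
  I          0.08377      9.438
  C            18.87     -9.435
  E            18.95   0.003177
  solve Keq expr → x = -9.435; check Q = 8.8430e-06
Then add 0.01765 M of E.
Step 2:
                   G          E
  I            18.95    0.02083
  C          0.03528   -0.01764
  E            18.99   0.003189
  solve Keq expr → x = -0.01764; check Q = 8.8430e-06
Then add 7.734 M of G.
Step 3:
                   G          E
  I            26.72   0.003189
  C        -0.006247   0.003123
  E            26.72   0.006312
  solve Keq expr → x = 0.003123; check Q = 8.8430e-06

x = 0.003123 M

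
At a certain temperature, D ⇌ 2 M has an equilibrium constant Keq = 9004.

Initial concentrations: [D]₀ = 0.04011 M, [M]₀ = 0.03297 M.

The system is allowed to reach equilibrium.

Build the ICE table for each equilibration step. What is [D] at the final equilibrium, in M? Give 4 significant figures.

[D]_eq = 1.4228e-06 M

Q₀ = 0.0271 vs Keq = 9004 ⇒ Q<K, forward
Step 1:
                  D         M
  I         0.04011   0.03297
  C        -0.04011   0.08022
  E       1.4228e-06    0.1132
  solve Keq expr → x = 0.04011; check Q = 9004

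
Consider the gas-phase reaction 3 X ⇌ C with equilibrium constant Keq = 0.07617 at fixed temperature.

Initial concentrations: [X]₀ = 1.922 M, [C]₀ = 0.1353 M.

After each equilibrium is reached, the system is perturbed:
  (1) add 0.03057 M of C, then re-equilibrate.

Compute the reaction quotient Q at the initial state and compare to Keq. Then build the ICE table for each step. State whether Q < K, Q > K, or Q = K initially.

Q₀ = 0.01906 vs Keq = 0.07617 ⇒ Q<K, forward
Step 1:
                   X          C
  init         1.922     0.1353
  Δ          -0.3999     0.1333
  eq           1.522     0.2686
  solve Keq expr → x = 0.1333; check Q = 0.07617
Then add 0.03057 M of C.
Step 2:
                   X          C
  init         1.522     0.2992
  Δ          0.03494   -0.01165
  eq           1.557     0.2875
  solve Keq expr → x = -0.01165; check Q = 0.07617

Q₀ = 0.01906; Q < K (proceeds forward)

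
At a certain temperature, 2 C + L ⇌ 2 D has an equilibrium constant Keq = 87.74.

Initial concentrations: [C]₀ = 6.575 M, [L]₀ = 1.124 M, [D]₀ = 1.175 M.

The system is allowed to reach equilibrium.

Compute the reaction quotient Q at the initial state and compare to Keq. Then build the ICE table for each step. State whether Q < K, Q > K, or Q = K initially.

Q₀ = 0.02841 vs Keq = 87.74 ⇒ Q<K, forward
Step 1:
                    C           L           D
  I             6.575       1.124       1.175
  C            -2.234      -1.117       2.234
  E             4.341    0.007028       3.409
  solve Keq expr → x = 1.117; check Q = 87.74

Q₀ = 0.02841; Q < K (proceeds forward)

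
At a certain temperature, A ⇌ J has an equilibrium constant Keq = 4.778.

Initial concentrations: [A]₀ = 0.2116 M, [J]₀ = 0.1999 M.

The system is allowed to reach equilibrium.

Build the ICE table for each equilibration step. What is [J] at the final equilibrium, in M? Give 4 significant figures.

Q₀ = 0.9447 vs Keq = 4.778 ⇒ Q<K, forward
Step 1:
                   A          J
  Initial     0.2116     0.1999
  Change     -0.1404     0.1404
  Equil      0.07122     0.3403
  solve Keq expr → x = 0.1404; check Q = 4.778

[J]_eq = 0.3403 M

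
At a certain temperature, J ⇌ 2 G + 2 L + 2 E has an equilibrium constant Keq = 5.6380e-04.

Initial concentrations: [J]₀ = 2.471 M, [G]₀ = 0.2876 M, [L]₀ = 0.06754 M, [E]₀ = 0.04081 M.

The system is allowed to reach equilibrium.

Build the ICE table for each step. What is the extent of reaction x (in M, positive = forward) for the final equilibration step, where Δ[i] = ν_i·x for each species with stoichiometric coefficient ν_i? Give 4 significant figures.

Q₀ = 2.5431e-07 vs Keq = 5.6380e-04 ⇒ Q<K, forward
Step 1:
                    J           G           L           E
  init          2.471      0.2876     0.06754     0.04081
  Δ           -0.1078      0.2155      0.2155      0.2155
  eq            2.363      0.5031      0.2831      0.2563
  solve Keq expr → x = 0.1078; check Q = 5.6380e-04

x = 0.1078 M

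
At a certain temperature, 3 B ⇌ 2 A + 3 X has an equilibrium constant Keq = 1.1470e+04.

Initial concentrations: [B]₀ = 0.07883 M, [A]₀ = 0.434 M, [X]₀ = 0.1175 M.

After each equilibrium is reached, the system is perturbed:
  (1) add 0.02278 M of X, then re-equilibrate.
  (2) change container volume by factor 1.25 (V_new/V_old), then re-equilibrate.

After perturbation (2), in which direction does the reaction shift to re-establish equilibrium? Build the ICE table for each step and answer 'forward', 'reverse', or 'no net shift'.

Q₀ = 0.6238 vs Keq = 1.1470e+04 ⇒ Q<K, forward
Step 1:
                    B           A           X
  I           0.07883       0.434      0.1175
  C          -0.07361     0.04908     0.07361
  E          0.005217      0.4831      0.1911
  solve Keq expr → x = 0.02454; check Q = 1.1470e+04
Then add 0.02278 M of X.
Step 2:
                    B           A           X
  I          0.005217      0.4831      0.2139
  C        6.0222e-04 -4.0148e-04 -6.0222e-04
  E           0.00582      0.4827      0.2133
  solve Keq expr → x = -2.0074e-04; check Q = 1.1470e+04
Then change container volume by factor 1.25 (V_new/V_old).
Step 3:
                    B           A           X
  I          0.004656      0.3861      0.1706
  C       -6.2591e-04  4.1727e-04  6.2591e-04
  E           0.00403      0.3866      0.1713
  solve Keq expr → x = 2.0864e-04; check Q = 1.1470e+04

Direction: forward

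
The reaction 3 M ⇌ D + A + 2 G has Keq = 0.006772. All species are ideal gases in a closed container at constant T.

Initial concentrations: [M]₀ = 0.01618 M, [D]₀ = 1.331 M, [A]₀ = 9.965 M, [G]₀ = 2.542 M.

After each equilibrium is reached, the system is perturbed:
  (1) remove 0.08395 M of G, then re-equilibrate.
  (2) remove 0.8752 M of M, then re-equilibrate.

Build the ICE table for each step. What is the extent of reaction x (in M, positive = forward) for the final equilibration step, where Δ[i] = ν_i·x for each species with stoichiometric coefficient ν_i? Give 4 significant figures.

Q₀ = 2.0233e+07 vs Keq = 0.006772 ⇒ Q>K, reverse
Step 1:
                  M         D         A         G
  init      0.01618     1.331     9.965     2.542
  Δ           3.295    -1.098    -1.098    -2.197
  eq          3.311    0.2326     8.867    0.3453
  solve Keq expr → x = -1.098; check Q = 0.006772
Then remove 0.08395 M of G.
Step 2:
                  M         D         A         G
  init        3.311    0.2326     8.867    0.2613
  Δ        -0.08013   0.02671   0.02671   0.05342
  eq          3.231    0.2593     8.893    0.3147
  solve Keq expr → x = 0.02671; check Q = 0.006772
Then remove 0.8752 M of M.
Step 3:
                  M         D         A         G
  init        2.356    0.2593     8.893    0.3147
  Δ          0.1247  -0.04157  -0.04157  -0.08314
  eq          2.481    0.2178     8.852    0.2316
  solve Keq expr → x = -0.04157; check Q = 0.006772

x = -0.04157 M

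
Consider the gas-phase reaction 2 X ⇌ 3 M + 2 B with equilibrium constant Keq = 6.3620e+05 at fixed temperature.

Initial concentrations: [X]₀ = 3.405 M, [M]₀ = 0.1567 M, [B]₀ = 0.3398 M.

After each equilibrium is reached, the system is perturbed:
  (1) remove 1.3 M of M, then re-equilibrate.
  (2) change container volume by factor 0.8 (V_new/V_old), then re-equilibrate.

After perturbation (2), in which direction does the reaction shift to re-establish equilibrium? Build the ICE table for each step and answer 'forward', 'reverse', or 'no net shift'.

Q₀ = 3.8319e-05 vs Keq = 6.3620e+05 ⇒ Q<K, forward
Step 1:
                  X         M         B
  Initial     3.405    0.1567    0.3398
  Change      -3.35     5.026      3.35
  Equil     0.05458     5.182      3.69
  solve Keq expr → x = 1.675; check Q = 6.3620e+05
Then remove 1.3 M of M.
Step 2:
                  X         M         B
  Initial   0.05458     3.882      3.69
  Change   -0.01863   0.02794   0.01863
  Equil     0.03595      3.91     3.709
  solve Keq expr → x = 0.009313; check Q = 6.3620e+05
Then change container volume by factor 0.8 (V_new/V_old).
Step 3:
                  X         M         B
  Initial   0.04494     4.888     4.636
  Change    0.01714  -0.02571  -0.01714
  Equil     0.06208     4.862     4.619
  solve Keq expr → x = -0.008571; check Q = 6.3620e+05

Direction: reverse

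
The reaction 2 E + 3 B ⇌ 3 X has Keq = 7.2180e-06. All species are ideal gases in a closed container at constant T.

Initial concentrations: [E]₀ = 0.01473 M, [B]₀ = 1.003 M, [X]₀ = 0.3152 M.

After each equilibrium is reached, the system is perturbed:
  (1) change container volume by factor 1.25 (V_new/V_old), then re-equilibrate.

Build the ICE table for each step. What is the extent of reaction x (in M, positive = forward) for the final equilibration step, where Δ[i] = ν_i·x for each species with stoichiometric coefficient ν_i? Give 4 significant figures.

Q₀ = 143 vs Keq = 7.2180e-06 ⇒ Q>K, reverse
Step 1:
                   E          B          X
  Initial    0.01473      1.003     0.3152
  Change       0.204      0.306     -0.306
  Equil       0.2187      1.309   0.009184
  solve Keq expr → x = -0.102; check Q = 7.2180e-06
Then change container volume by factor 1.25 (V_new/V_old).
Step 2:
                   E          B          X
  Initial      0.175      1.047   0.007347
  Change  6.6240e-04 9.9360e-04 -9.9360e-04
  Equil       0.1757      1.048   0.006354
  solve Keq expr → x = -3.3120e-04; check Q = 7.2180e-06

x = -3.3120e-04 M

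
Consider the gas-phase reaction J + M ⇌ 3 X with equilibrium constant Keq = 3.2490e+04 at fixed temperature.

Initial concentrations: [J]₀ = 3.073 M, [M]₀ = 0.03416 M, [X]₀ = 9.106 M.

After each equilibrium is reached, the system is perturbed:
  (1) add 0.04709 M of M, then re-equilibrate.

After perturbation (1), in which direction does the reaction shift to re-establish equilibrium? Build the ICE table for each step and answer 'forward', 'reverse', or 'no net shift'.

Direction: forward

Q₀ = 7193 vs Keq = 3.2490e+04 ⇒ Q<K, forward
Step 1:
                   J          M          X
  Initial      3.073    0.03416      9.106
  Change    -0.02633   -0.02633      0.079
  Equil        3.047   0.007828      9.185
  solve Keq expr → x = 0.02633; check Q = 3.2490e+04
Then add 0.04709 M of M.
Step 2:
                   J          M          X
  Initial      3.047    0.05492      9.185
  Change     -0.0466    -0.0466     0.1398
  Equil            3   0.008318      9.325
  solve Keq expr → x = 0.0466; check Q = 3.2490e+04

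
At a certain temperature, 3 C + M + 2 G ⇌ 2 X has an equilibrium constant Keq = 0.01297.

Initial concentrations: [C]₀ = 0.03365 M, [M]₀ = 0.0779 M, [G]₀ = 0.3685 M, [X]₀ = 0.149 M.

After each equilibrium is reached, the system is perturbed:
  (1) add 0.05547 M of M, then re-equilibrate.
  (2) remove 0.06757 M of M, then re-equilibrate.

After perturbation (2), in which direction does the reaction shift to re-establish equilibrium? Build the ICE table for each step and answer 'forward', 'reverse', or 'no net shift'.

Q₀ = 5.5081e+04 vs Keq = 0.01297 ⇒ Q>K, reverse
Step 1:
                   C          M          G          X
  Initial    0.03365     0.0779     0.3685      0.149
  Change      0.2192    0.07305     0.1461    -0.1461
  Equil       0.2528      0.151     0.5146   0.002894
  solve Keq expr → x = -0.07305; check Q = 0.01297
Then add 0.05547 M of M.
Step 2:
                   C          M          G          X
  Initial     0.2528     0.2064     0.5146   0.002894
  Change  -7.0662e-04 -2.3554e-04 -4.7108e-04 4.7108e-04
  Equil       0.2521     0.2062     0.5141   0.003365
  solve Keq expr → x = 2.3554e-04; check Q = 0.01297
Then remove 0.06757 M of M.
Step 3:
                   C          M          G          X
  Initial     0.2521     0.1386     0.5141   0.003365
  Change  8.7823e-04 2.9274e-04 5.8549e-04 -5.8549e-04
  Equil        0.253     0.1389     0.5147    0.00278
  solve Keq expr → x = -2.9274e-04; check Q = 0.01297

Direction: reverse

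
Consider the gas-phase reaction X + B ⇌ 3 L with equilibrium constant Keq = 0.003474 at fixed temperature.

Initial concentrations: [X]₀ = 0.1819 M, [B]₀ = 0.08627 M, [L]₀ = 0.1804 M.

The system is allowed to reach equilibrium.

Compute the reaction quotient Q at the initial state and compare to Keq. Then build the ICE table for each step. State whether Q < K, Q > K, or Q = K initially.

Q₀ = 0.3741 vs Keq = 0.003474 ⇒ Q>K, reverse
Step 1:
                    X           B           L
  I            0.1819     0.08627      0.1804
  C           0.04451     0.04451     -0.1335
  E            0.2264      0.1308     0.04686
  solve Keq expr → x = -0.04451; check Q = 0.003474

Q₀ = 0.3741; Q > K (proceeds reverse)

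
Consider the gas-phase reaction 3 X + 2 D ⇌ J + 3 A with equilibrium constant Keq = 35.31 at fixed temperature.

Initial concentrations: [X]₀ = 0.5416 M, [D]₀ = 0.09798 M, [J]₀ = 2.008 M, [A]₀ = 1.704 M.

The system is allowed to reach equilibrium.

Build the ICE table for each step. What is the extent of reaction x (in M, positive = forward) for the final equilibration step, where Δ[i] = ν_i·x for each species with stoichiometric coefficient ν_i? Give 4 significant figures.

Q₀ = 6514 vs Keq = 35.31 ⇒ Q>K, reverse
Step 1:
                  X         D         J         A
  I          0.5416   0.09798     2.008     1.704
  C          0.4063    0.2709   -0.1354   -0.4063
  E          0.9479    0.3689     1.873     1.298
  solve Keq expr → x = -0.1354; check Q = 35.31

x = -0.1354 M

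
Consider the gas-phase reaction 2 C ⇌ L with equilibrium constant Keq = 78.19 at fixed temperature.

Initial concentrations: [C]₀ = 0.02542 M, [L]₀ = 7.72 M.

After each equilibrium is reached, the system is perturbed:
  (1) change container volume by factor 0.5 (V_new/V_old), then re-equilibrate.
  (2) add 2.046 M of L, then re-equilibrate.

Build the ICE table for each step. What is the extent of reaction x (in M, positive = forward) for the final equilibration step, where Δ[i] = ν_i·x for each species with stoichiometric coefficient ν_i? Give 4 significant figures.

Q₀ = 1.1947e+04 vs Keq = 78.19 ⇒ Q>K, reverse
Step 1:
                  C         L
  Initial   0.02542      7.72
  Change     0.2859   -0.1429
  Equil      0.3113     7.577
  solve Keq expr → x = -0.1429; check Q = 78.19
Then change container volume by factor 0.5 (V_new/V_old).
Step 2:
                  C         L
  Initial    0.6226     15.15
  Change     -0.181   0.09052
  Equil      0.4416     15.24
  solve Keq expr → x = 0.09052; check Q = 78.19
Then add 2.046 M of L.
Step 3:
                  C         L
  Initial    0.4416     17.29
  Change     0.0285  -0.01425
  Equil      0.4701     17.28
  solve Keq expr → x = -0.01425; check Q = 78.19

x = -0.01425 M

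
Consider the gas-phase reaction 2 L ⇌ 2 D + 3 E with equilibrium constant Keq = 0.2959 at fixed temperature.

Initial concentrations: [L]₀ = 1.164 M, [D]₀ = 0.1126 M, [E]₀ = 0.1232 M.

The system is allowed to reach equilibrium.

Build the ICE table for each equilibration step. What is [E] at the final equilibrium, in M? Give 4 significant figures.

[E]_eq = 0.7901 M

Q₀ = 1.7499e-05 vs Keq = 0.2959 ⇒ Q<K, forward
Step 1:
                    L           D           E
  init          1.164      0.1126      0.1232
  Δ           -0.4446      0.4446      0.6669
  eq           0.7194      0.5572      0.7901
  solve Keq expr → x = 0.2223; check Q = 0.2959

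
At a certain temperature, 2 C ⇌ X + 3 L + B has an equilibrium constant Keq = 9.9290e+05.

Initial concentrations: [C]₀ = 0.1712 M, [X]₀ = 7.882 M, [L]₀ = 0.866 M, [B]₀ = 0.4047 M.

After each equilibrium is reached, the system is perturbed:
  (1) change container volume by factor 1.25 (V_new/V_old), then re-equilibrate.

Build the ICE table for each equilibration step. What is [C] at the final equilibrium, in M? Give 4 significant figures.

Q₀ = 70.68 vs Keq = 9.9290e+05 ⇒ Q<K, forward
Step 1:
                   C          X          L          B
  init        0.1712      7.882      0.866     0.4047
  Δ          -0.1689    0.08443     0.2533    0.08443
  eq        0.002346      7.966      1.119     0.4891
  solve Keq expr → x = 0.08443; check Q = 9.9290e+05
Then change container volume by factor 1.25 (V_new/V_old).
Step 2:
                   C          X          L          B
  init      0.001877      6.373     0.8954     0.3913
  Δ       -5.3156e-04 2.6578e-04 7.9733e-04 2.6578e-04
  eq        0.001345      6.373     0.8962     0.3916
  solve Keq expr → x = 2.6578e-04; check Q = 9.9290e+05

[C]_eq = 0.001345 M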